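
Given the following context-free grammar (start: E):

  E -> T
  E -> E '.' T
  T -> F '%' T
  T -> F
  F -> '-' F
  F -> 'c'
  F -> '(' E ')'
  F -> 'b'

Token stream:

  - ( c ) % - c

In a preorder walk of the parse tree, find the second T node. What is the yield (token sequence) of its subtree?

[E [T [F - [F ( [E [T [F c]]] )]] % [T [F - [F c]]]]]

c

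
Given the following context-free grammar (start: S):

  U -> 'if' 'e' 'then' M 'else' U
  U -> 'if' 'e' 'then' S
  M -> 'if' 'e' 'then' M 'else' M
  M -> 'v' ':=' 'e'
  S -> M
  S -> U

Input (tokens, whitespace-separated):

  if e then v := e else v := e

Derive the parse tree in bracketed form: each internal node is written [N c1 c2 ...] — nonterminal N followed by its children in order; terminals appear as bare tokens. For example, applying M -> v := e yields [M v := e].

[S [M if e then [M v := e] else [M v := e]]]

S
M
if e then M else M
if e then v := e else M
if e then v := e else v := e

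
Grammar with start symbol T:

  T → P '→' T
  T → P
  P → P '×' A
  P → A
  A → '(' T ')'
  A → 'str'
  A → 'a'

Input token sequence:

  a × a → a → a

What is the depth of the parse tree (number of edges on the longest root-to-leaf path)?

[T [P [P [A a]] × [A a]] → [T [P [A a]] → [T [P [A a]]]]]

5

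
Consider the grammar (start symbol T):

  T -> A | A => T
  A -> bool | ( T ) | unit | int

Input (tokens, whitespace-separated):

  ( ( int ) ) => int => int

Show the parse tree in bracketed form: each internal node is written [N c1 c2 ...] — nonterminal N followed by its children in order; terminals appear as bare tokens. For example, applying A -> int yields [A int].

[T [A ( [T [A ( [T [A int]] )]] )] => [T [A int] => [T [A int]]]]

T
A => T
( T ) => T
( A ) => T
( ( T ) ) => T
( ( A ) ) => T
( ( int ) ) => T
( ( int ) ) => A => T
( ( int ) ) => int => T
( ( int ) ) => int => A
( ( int ) ) => int => int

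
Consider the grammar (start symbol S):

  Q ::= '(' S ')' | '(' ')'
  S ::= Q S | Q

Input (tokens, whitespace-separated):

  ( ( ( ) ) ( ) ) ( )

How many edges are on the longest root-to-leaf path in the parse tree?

6

[S [Q ( [S [Q ( [S [Q ( )]] )] [S [Q ( )]]] )] [S [Q ( )]]]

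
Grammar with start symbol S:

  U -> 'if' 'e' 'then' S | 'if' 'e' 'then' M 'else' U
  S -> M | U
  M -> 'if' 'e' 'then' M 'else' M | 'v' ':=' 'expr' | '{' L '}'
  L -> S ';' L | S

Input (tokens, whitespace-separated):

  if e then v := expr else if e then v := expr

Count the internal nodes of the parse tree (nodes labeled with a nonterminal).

[S [U if e then [M v := expr] else [U if e then [S [M v := expr]]]]]

6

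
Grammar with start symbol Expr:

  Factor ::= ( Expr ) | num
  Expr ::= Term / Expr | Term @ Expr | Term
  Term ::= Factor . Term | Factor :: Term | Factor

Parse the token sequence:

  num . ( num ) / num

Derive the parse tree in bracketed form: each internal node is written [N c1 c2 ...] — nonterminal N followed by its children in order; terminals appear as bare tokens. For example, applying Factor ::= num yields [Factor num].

[Expr [Term [Factor num] . [Term [Factor ( [Expr [Term [Factor num]]] )]]] / [Expr [Term [Factor num]]]]

Expr
Term / Expr
Factor . Term / Expr
num . Term / Expr
num . Factor / Expr
num . ( Expr ) / Expr
num . ( Term ) / Expr
num . ( Factor ) / Expr
num . ( num ) / Expr
num . ( num ) / Term
num . ( num ) / Factor
num . ( num ) / num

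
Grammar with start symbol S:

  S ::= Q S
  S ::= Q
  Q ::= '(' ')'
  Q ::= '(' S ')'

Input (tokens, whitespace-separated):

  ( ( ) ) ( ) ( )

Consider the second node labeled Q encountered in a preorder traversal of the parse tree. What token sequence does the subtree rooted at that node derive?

[S [Q ( [S [Q ( )]] )] [S [Q ( )] [S [Q ( )]]]]

( )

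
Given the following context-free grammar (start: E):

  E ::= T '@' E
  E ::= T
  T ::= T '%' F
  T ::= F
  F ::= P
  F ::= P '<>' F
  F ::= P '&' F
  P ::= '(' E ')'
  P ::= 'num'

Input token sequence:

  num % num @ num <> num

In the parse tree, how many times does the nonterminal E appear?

2

[E [T [T [F [P num]]] % [F [P num]]] @ [E [T [F [P num] <> [F [P num]]]]]]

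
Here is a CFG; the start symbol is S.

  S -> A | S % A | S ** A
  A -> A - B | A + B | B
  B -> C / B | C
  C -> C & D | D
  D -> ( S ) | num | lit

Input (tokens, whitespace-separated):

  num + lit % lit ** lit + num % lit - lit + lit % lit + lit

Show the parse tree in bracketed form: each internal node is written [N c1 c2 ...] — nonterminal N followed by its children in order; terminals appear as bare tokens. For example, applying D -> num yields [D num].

[S [S [S [S [S [A [A [B [C [D num]]]] + [B [C [D lit]]]]] % [A [B [C [D lit]]]]] ** [A [A [B [C [D lit]]]] + [B [C [D num]]]]] % [A [A [A [B [C [D lit]]]] - [B [C [D lit]]]] + [B [C [D lit]]]]] % [A [A [B [C [D lit]]]] + [B [C [D lit]]]]]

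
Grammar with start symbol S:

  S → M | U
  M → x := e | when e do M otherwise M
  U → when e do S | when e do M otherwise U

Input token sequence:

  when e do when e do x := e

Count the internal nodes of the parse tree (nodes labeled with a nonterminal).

6

[S [U when e do [S [U when e do [S [M x := e]]]]]]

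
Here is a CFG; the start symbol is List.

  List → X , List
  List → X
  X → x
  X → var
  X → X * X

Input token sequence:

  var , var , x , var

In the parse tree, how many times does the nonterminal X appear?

[List [X var] , [List [X var] , [List [X x] , [List [X var]]]]]

4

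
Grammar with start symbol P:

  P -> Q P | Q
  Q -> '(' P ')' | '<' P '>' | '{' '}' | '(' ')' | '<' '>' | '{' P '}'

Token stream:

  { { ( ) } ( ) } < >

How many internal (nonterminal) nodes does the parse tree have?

[P [Q { [P [Q { [P [Q ( )]] }] [P [Q ( )]]] }] [P [Q < >]]]

10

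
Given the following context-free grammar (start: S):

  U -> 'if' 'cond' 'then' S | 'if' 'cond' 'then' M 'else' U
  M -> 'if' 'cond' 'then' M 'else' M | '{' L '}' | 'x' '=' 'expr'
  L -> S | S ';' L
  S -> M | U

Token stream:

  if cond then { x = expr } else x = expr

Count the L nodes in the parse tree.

1

[S [M if cond then [M { [L [S [M x = expr]]] }] else [M x = expr]]]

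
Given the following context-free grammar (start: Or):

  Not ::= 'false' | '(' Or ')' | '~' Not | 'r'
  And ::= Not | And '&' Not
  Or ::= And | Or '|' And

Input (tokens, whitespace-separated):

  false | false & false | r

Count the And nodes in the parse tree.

[Or [Or [Or [And [Not false]]] | [And [And [Not false]] & [Not false]]] | [And [Not r]]]

4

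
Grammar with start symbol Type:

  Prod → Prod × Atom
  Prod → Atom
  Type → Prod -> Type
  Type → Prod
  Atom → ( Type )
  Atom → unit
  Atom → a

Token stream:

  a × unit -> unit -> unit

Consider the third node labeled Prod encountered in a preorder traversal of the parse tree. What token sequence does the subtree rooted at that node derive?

unit

[Type [Prod [Prod [Atom a]] × [Atom unit]] -> [Type [Prod [Atom unit]] -> [Type [Prod [Atom unit]]]]]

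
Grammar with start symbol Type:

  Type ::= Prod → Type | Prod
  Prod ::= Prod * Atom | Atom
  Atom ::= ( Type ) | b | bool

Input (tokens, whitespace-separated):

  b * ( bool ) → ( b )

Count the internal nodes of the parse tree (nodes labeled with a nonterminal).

14

[Type [Prod [Prod [Atom b]] * [Atom ( [Type [Prod [Atom bool]]] )]] → [Type [Prod [Atom ( [Type [Prod [Atom b]]] )]]]]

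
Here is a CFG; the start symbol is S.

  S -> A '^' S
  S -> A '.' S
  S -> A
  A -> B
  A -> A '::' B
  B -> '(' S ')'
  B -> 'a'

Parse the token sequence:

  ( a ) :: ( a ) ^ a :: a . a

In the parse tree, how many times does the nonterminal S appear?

[S [A [A [B ( [S [A [B a]]] )]] :: [B ( [S [A [B a]]] )]] ^ [S [A [A [B a]] :: [B a]] . [S [A [B a]]]]]

5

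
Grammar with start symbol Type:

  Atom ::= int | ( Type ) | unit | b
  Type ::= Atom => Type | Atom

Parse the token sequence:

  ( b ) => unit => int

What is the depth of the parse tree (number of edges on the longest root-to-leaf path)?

4

[Type [Atom ( [Type [Atom b]] )] => [Type [Atom unit] => [Type [Atom int]]]]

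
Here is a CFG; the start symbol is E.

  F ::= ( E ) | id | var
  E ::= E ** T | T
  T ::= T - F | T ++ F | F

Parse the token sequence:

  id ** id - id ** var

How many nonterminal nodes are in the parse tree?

[E [E [E [T [F id]]] ** [T [T [F id]] - [F id]]] ** [T [F var]]]

11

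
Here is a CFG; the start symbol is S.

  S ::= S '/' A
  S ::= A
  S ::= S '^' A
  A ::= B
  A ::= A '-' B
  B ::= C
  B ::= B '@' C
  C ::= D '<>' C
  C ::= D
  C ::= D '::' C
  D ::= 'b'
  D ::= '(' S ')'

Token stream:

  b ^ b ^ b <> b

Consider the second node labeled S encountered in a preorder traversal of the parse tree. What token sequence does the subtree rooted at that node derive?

b ^ b

[S [S [S [A [B [C [D b]]]]] ^ [A [B [C [D b]]]]] ^ [A [B [C [D b] <> [C [D b]]]]]]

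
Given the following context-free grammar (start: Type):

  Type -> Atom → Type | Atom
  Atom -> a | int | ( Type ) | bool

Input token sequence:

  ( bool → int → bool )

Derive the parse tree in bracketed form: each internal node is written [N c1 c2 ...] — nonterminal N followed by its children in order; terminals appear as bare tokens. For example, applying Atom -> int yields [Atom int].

Type
Atom
( Type )
( Atom → Type )
( bool → Type )
( bool → Atom → Type )
( bool → int → Type )
( bool → int → Atom )
( bool → int → bool )

[Type [Atom ( [Type [Atom bool] → [Type [Atom int] → [Type [Atom bool]]]] )]]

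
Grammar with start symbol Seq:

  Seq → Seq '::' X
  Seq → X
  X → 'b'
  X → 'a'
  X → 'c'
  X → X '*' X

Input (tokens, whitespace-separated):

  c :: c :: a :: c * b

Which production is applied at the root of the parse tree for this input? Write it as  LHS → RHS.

Seq → Seq '::' X

[Seq [Seq [Seq [Seq [X c]] :: [X c]] :: [X a]] :: [X [X c] * [X b]]]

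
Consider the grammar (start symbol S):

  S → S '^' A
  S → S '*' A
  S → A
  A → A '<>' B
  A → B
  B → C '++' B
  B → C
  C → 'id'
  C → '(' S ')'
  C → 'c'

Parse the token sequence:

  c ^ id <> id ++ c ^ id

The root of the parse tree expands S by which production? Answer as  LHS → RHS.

S → S '^' A

[S [S [S [A [B [C c]]]] ^ [A [A [B [C id]]] <> [B [C id] ++ [B [C c]]]]] ^ [A [B [C id]]]]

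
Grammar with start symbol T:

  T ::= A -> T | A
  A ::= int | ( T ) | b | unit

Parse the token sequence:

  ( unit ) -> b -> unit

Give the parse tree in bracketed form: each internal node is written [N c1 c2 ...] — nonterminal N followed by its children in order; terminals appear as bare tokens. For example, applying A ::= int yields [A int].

T
A -> T
( T ) -> T
( A ) -> T
( unit ) -> T
( unit ) -> A -> T
( unit ) -> b -> T
( unit ) -> b -> A
( unit ) -> b -> unit

[T [A ( [T [A unit]] )] -> [T [A b] -> [T [A unit]]]]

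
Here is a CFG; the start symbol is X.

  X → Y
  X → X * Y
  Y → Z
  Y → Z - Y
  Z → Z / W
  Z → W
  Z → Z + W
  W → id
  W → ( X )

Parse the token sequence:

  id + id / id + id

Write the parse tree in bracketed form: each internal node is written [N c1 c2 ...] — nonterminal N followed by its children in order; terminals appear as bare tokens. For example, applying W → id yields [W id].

[X [Y [Z [Z [Z [Z [W id]] + [W id]] / [W id]] + [W id]]]]

X
Y
Z
Z + W
Z / W + W
Z + W / W + W
W + W / W + W
id + W / W + W
id + id / W + W
id + id / id + W
id + id / id + id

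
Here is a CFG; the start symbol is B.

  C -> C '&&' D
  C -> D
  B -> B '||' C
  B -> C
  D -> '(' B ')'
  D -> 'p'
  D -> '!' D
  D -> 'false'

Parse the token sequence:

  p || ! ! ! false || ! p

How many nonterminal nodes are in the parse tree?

13

[B [B [B [C [D p]]] || [C [D ! [D ! [D ! [D false]]]]]] || [C [D ! [D p]]]]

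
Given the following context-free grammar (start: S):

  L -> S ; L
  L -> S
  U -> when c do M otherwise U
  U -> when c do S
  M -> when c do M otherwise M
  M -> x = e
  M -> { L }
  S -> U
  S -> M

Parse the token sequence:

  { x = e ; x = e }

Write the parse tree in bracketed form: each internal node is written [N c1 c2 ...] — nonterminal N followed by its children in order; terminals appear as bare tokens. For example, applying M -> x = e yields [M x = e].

[S [M { [L [S [M x = e]] ; [L [S [M x = e]]]] }]]

S
M
{ L }
{ S ; L }
{ M ; L }
{ x = e ; L }
{ x = e ; S }
{ x = e ; M }
{ x = e ; x = e }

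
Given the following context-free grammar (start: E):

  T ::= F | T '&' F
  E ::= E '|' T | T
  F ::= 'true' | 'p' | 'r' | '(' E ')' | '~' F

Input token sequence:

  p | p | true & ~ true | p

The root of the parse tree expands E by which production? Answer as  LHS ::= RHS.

[E [E [E [E [T [F p]]] | [T [F p]]] | [T [T [F true]] & [F ~ [F true]]]] | [T [F p]]]

E ::= E '|' T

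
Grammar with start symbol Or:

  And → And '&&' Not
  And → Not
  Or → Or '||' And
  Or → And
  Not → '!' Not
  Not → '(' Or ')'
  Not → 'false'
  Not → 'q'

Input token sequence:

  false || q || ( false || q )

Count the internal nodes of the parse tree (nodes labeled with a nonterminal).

15

[Or [Or [Or [And [Not false]]] || [And [Not q]]] || [And [Not ( [Or [Or [And [Not false]]] || [And [Not q]]] )]]]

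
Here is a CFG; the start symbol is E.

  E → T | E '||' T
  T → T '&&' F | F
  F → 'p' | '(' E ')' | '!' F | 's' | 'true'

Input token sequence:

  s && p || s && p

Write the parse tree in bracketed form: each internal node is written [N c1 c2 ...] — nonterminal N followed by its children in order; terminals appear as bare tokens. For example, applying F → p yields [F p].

[E [E [T [T [F s]] && [F p]]] || [T [T [F s]] && [F p]]]

E
E || T
T || T
T && F || T
F && F || T
s && F || T
s && p || T
s && p || T && F
s && p || F && F
s && p || s && F
s && p || s && p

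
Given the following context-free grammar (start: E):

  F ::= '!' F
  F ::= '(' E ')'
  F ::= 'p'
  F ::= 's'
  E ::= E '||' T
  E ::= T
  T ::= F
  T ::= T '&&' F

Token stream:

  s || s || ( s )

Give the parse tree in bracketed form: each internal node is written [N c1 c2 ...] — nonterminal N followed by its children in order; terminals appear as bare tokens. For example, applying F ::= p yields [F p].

[E [E [E [T [F s]]] || [T [F s]]] || [T [F ( [E [T [F s]]] )]]]

E
E || T
E || T || T
T || T || T
F || T || T
s || T || T
s || F || T
s || s || T
s || s || F
s || s || ( E )
s || s || ( T )
s || s || ( F )
s || s || ( s )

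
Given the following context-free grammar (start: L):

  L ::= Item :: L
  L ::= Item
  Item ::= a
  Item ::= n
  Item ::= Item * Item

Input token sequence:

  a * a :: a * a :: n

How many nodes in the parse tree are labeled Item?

[L [Item [Item a] * [Item a]] :: [L [Item [Item a] * [Item a]] :: [L [Item n]]]]

7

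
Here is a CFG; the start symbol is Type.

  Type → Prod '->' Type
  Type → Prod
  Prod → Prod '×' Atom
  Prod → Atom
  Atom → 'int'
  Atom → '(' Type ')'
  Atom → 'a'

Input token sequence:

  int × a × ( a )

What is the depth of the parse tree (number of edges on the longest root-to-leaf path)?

[Type [Prod [Prod [Prod [Atom int]] × [Atom a]] × [Atom ( [Type [Prod [Atom a]]] )]]]

6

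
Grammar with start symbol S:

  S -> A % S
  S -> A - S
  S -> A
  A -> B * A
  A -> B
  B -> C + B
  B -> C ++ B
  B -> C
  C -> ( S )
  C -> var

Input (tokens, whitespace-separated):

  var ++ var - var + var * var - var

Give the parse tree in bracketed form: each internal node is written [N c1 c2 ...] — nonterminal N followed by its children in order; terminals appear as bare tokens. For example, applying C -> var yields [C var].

S
A - S
B - S
C ++ B - S
var ++ B - S
var ++ C - S
var ++ var - S
var ++ var - A - S
var ++ var - B * A - S
var ++ var - C + B * A - S
var ++ var - var + B * A - S
var ++ var - var + C * A - S
var ++ var - var + var * A - S
var ++ var - var + var * B - S
var ++ var - var + var * C - S
var ++ var - var + var * var - S
var ++ var - var + var * var - A
var ++ var - var + var * var - B
var ++ var - var + var * var - C
var ++ var - var + var * var - var

[S [A [B [C var] ++ [B [C var]]]] - [S [A [B [C var] + [B [C var]]] * [A [B [C var]]]] - [S [A [B [C var]]]]]]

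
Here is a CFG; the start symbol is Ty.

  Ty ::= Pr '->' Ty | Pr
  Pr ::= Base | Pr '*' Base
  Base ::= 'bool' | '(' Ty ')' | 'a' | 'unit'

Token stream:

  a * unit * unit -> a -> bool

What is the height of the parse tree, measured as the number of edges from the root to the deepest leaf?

[Ty [Pr [Pr [Pr [Base a]] * [Base unit]] * [Base unit]] -> [Ty [Pr [Base a]] -> [Ty [Pr [Base bool]]]]]

5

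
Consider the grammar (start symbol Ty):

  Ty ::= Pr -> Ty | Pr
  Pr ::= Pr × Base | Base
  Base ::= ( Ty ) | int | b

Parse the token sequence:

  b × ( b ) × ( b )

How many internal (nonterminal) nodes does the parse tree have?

[Ty [Pr [Pr [Pr [Base b]] × [Base ( [Ty [Pr [Base b]]] )]] × [Base ( [Ty [Pr [Base b]]] )]]]

13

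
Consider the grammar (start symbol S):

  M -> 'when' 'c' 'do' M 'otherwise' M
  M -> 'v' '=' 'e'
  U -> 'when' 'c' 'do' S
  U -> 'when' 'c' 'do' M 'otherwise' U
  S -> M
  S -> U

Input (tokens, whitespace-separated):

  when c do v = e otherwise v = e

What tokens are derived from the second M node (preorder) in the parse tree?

[S [M when c do [M v = e] otherwise [M v = e]]]

v = e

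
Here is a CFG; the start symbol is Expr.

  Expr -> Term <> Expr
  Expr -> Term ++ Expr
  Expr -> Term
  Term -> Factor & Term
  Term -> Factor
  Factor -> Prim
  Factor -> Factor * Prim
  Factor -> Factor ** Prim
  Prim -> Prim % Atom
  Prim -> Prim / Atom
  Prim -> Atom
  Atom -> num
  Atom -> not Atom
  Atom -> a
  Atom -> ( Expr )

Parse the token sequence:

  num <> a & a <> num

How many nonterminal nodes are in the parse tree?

19

[Expr [Term [Factor [Prim [Atom num]]]] <> [Expr [Term [Factor [Prim [Atom a]]] & [Term [Factor [Prim [Atom a]]]]] <> [Expr [Term [Factor [Prim [Atom num]]]]]]]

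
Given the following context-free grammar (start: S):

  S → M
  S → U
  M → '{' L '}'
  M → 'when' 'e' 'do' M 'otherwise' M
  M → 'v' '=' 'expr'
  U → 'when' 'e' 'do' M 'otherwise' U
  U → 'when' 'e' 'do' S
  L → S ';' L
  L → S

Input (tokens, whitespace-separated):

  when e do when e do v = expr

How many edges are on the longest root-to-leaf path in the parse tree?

6

[S [U when e do [S [U when e do [S [M v = expr]]]]]]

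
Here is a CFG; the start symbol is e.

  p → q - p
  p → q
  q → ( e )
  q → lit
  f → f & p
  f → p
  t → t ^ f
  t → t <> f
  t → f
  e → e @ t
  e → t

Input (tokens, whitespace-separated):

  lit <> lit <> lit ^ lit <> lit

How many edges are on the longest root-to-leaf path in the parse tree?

9

[e [t [t [t [t [t [f [p [q lit]]]] <> [f [p [q lit]]]] <> [f [p [q lit]]]] ^ [f [p [q lit]]]] <> [f [p [q lit]]]]]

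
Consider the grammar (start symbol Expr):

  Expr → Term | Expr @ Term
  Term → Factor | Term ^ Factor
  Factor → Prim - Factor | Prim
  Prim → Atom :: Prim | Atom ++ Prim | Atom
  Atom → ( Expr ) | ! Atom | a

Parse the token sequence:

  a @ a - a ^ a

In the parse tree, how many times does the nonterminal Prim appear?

[Expr [Expr [Term [Factor [Prim [Atom a]]]]] @ [Term [Term [Factor [Prim [Atom a]] - [Factor [Prim [Atom a]]]]] ^ [Factor [Prim [Atom a]]]]]

4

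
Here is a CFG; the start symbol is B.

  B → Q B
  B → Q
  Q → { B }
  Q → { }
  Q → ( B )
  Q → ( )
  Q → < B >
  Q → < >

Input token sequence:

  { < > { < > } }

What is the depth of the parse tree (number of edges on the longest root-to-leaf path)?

[B [Q { [B [Q < >] [B [Q { [B [Q < >]] }]]] }]]

7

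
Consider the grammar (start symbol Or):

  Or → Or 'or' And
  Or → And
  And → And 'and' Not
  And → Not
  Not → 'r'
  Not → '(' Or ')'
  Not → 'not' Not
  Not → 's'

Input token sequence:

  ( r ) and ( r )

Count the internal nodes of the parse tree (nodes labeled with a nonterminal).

11

[Or [And [And [Not ( [Or [And [Not r]]] )]] and [Not ( [Or [And [Not r]]] )]]]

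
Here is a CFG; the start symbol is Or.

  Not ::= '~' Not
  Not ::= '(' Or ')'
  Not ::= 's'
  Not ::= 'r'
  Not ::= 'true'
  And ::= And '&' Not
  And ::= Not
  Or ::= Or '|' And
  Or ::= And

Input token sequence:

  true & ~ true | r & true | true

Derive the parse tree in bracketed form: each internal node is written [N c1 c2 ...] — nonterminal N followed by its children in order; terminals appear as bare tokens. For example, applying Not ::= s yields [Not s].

Or
Or | And
Or | And | And
And | And | And
And & Not | And | And
Not & Not | And | And
true & Not | And | And
true & ~ Not | And | And
true & ~ true | And | And
true & ~ true | And & Not | And
true & ~ true | Not & Not | And
true & ~ true | r & Not | And
true & ~ true | r & true | And
true & ~ true | r & true | Not
true & ~ true | r & true | true

[Or [Or [Or [And [And [Not true]] & [Not ~ [Not true]]]] | [And [And [Not r]] & [Not true]]] | [And [Not true]]]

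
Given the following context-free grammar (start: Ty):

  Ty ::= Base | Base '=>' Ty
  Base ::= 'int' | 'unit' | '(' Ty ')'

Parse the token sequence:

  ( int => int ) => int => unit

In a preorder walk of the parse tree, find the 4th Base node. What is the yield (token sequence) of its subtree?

[Ty [Base ( [Ty [Base int] => [Ty [Base int]]] )] => [Ty [Base int] => [Ty [Base unit]]]]

int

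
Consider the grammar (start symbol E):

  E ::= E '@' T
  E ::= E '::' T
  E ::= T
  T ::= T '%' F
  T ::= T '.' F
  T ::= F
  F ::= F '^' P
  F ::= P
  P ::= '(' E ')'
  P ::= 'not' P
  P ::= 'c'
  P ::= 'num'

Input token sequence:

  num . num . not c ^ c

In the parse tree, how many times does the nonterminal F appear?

4

[E [T [T [T [F [P num]]] . [F [P num]]] . [F [F [P not [P c]]] ^ [P c]]]]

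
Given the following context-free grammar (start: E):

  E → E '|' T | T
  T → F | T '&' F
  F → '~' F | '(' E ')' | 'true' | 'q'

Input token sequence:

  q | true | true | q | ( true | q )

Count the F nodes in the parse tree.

7

[E [E [E [E [E [T [F q]]] | [T [F true]]] | [T [F true]]] | [T [F q]]] | [T [F ( [E [E [T [F true]]] | [T [F q]]] )]]]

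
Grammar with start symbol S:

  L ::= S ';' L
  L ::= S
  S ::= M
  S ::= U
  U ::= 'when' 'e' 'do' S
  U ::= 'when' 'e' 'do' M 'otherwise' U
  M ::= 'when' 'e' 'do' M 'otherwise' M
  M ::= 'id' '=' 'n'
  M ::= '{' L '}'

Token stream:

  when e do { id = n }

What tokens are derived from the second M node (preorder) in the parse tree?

id = n

[S [U when e do [S [M { [L [S [M id = n]]] }]]]]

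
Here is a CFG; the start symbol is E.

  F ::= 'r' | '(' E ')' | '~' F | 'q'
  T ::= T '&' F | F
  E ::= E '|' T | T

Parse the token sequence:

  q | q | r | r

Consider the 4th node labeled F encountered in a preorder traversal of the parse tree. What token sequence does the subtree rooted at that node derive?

r

[E [E [E [E [T [F q]]] | [T [F q]]] | [T [F r]]] | [T [F r]]]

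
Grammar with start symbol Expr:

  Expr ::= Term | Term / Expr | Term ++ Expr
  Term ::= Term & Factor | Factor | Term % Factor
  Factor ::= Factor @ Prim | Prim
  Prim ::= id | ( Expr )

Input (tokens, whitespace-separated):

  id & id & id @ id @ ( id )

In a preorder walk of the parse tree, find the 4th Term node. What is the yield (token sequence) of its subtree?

[Expr [Term [Term [Term [Factor [Prim id]]] & [Factor [Prim id]]] & [Factor [Factor [Factor [Prim id]] @ [Prim id]] @ [Prim ( [Expr [Term [Factor [Prim id]]]] )]]]]

id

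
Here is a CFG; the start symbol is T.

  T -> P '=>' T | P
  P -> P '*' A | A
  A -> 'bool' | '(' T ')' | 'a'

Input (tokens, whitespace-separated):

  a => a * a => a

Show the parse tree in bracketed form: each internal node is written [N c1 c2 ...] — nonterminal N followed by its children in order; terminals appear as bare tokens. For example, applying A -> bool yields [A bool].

T
P => T
A => T
a => T
a => P => T
a => P * A => T
a => A * A => T
a => a * A => T
a => a * a => T
a => a * a => P
a => a * a => A
a => a * a => a

[T [P [A a]] => [T [P [P [A a]] * [A a]] => [T [P [A a]]]]]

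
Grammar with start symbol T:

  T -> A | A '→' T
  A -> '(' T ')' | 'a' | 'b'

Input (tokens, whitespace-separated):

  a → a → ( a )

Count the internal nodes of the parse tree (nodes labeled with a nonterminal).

[T [A a] → [T [A a] → [T [A ( [T [A a]] )]]]]

8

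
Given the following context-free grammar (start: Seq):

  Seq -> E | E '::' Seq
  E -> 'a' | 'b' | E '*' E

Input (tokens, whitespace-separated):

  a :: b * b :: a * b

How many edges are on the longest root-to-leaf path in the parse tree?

[Seq [E a] :: [Seq [E [E b] * [E b]] :: [Seq [E [E a] * [E b]]]]]

5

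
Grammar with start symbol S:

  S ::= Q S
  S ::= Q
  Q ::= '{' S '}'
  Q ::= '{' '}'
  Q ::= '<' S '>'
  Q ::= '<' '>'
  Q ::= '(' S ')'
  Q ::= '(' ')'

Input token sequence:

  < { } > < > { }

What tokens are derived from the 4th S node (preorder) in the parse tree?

[S [Q < [S [Q { }]] >] [S [Q < >] [S [Q { }]]]]

{ }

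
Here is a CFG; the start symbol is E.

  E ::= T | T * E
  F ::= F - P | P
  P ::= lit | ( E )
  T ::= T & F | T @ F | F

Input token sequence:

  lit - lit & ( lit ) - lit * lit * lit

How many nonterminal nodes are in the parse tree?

[E [T [T [F [F [P lit]] - [P lit]]] & [F [F [P ( [E [T [F [P lit]]]] )]] - [P lit]]] * [E [T [F [P lit]]] * [E [T [F [P lit]]]]]]

23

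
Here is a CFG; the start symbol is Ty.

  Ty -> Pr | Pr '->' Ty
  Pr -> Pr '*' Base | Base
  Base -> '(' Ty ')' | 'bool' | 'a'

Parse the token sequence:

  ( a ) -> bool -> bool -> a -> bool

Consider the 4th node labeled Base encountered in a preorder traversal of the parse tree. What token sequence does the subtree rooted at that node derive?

[Ty [Pr [Base ( [Ty [Pr [Base a]]] )]] -> [Ty [Pr [Base bool]] -> [Ty [Pr [Base bool]] -> [Ty [Pr [Base a]] -> [Ty [Pr [Base bool]]]]]]]

bool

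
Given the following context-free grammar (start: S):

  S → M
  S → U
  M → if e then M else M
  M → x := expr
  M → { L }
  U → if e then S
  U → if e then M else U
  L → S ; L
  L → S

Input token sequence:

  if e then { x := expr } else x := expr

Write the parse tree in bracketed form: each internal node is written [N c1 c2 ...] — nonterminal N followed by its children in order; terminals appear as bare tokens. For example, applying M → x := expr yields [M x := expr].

S
M
if e then M else M
if e then { L } else M
if e then { S } else M
if e then { M } else M
if e then { x := expr } else M
if e then { x := expr } else x := expr

[S [M if e then [M { [L [S [M x := expr]]] }] else [M x := expr]]]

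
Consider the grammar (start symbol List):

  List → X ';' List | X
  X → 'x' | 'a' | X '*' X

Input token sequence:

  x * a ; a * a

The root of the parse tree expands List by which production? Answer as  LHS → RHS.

List → X ';' List

[List [X [X x] * [X a]] ; [List [X [X a] * [X a]]]]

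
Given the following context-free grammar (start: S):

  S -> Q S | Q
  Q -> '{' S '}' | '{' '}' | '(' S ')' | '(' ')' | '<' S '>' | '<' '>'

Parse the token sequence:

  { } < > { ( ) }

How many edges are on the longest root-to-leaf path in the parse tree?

[S [Q { }] [S [Q < >] [S [Q { [S [Q ( )]] }]]]]

6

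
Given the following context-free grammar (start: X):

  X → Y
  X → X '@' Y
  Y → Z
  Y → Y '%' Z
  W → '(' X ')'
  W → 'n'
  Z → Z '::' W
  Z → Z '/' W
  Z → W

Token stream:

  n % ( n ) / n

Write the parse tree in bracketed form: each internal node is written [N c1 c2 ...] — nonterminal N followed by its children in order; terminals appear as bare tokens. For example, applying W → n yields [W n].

[X [Y [Y [Z [W n]]] % [Z [Z [W ( [X [Y [Z [W n]]]] )]] / [W n]]]]

X
Y
Y % Z
Z % Z
W % Z
n % Z
n % Z / W
n % W / W
n % ( X ) / W
n % ( Y ) / W
n % ( Z ) / W
n % ( W ) / W
n % ( n ) / W
n % ( n ) / n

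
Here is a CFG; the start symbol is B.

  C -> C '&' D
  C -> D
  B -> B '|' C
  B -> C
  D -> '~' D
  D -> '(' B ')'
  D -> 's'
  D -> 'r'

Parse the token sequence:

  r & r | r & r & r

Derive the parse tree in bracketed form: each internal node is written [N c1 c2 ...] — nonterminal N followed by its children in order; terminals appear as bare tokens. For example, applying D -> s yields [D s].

[B [B [C [C [D r]] & [D r]]] | [C [C [C [D r]] & [D r]] & [D r]]]

B
B | C
C | C
C & D | C
D & D | C
r & D | C
r & r | C
r & r | C & D
r & r | C & D & D
r & r | D & D & D
r & r | r & D & D
r & r | r & r & D
r & r | r & r & r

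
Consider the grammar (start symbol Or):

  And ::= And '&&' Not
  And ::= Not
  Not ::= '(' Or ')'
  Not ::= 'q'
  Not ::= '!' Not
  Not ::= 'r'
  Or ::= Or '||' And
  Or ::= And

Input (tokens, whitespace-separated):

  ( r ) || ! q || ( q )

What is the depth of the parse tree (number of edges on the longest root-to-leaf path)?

[Or [Or [Or [And [Not ( [Or [And [Not r]]] )]]] || [And [Not ! [Not q]]]] || [And [Not ( [Or [And [Not q]]] )]]]

8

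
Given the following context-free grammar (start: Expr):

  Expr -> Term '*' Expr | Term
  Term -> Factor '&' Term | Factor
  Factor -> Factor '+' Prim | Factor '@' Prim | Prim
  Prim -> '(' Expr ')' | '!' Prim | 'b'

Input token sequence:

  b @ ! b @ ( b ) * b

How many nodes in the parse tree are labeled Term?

3

[Expr [Term [Factor [Factor [Factor [Prim b]] @ [Prim ! [Prim b]]] @ [Prim ( [Expr [Term [Factor [Prim b]]]] )]]] * [Expr [Term [Factor [Prim b]]]]]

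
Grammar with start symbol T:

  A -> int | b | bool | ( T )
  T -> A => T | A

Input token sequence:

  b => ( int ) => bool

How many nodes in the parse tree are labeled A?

4

[T [A b] => [T [A ( [T [A int]] )] => [T [A bool]]]]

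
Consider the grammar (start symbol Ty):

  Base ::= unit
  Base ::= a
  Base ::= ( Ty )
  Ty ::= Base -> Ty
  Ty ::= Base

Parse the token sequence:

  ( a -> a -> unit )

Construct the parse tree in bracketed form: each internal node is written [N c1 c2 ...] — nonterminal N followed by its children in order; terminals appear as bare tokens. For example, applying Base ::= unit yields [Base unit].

[Ty [Base ( [Ty [Base a] -> [Ty [Base a] -> [Ty [Base unit]]]] )]]

Ty
Base
( Ty )
( Base -> Ty )
( a -> Ty )
( a -> Base -> Ty )
( a -> a -> Ty )
( a -> a -> Base )
( a -> a -> unit )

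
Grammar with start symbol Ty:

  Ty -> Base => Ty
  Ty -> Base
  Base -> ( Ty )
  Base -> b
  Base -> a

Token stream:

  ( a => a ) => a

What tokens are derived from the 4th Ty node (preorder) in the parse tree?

[Ty [Base ( [Ty [Base a] => [Ty [Base a]]] )] => [Ty [Base a]]]

a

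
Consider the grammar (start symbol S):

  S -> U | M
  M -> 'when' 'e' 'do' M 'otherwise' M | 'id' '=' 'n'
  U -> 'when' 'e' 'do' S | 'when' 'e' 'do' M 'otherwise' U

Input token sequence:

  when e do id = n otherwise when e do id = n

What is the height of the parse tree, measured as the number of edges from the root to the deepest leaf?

5

[S [U when e do [M id = n] otherwise [U when e do [S [M id = n]]]]]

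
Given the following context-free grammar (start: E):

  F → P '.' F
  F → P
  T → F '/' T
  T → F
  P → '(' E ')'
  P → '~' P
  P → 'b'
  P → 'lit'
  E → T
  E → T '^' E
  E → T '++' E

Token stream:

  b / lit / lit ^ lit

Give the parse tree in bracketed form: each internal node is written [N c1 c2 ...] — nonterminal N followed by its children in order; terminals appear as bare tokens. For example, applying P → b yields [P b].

[E [T [F [P b]] / [T [F [P lit]] / [T [F [P lit]]]]] ^ [E [T [F [P lit]]]]]

E
T ^ E
F / T ^ E
P / T ^ E
b / T ^ E
b / F / T ^ E
b / P / T ^ E
b / lit / T ^ E
b / lit / F ^ E
b / lit / P ^ E
b / lit / lit ^ E
b / lit / lit ^ T
b / lit / lit ^ F
b / lit / lit ^ P
b / lit / lit ^ lit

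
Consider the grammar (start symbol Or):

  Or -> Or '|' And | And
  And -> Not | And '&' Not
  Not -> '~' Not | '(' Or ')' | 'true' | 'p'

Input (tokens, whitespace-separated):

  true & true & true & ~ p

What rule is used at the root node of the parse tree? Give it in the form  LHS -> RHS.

[Or [And [And [And [And [Not true]] & [Not true]] & [Not true]] & [Not ~ [Not p]]]]

Or -> And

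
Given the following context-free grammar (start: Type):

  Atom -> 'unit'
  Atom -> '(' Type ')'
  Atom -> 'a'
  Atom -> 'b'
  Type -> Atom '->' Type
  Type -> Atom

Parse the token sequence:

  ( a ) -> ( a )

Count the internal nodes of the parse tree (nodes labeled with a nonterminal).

8

[Type [Atom ( [Type [Atom a]] )] -> [Type [Atom ( [Type [Atom a]] )]]]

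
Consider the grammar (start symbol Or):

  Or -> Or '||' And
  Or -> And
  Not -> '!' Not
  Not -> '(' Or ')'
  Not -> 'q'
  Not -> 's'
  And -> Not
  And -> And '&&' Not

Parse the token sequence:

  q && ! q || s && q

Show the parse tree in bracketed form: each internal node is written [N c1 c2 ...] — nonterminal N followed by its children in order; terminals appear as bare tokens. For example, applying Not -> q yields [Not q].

[Or [Or [And [And [Not q]] && [Not ! [Not q]]]] || [And [And [Not s]] && [Not q]]]

Or
Or || And
And || And
And && Not || And
Not && Not || And
q && Not || And
q && ! Not || And
q && ! q || And
q && ! q || And && Not
q && ! q || Not && Not
q && ! q || s && Not
q && ! q || s && q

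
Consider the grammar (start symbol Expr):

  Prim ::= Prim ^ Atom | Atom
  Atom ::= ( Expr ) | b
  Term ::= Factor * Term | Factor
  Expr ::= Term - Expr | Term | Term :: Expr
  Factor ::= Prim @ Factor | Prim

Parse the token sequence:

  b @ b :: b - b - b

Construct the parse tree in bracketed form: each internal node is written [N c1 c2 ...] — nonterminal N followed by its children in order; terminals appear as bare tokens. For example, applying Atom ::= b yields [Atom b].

Expr
Term :: Expr
Factor :: Expr
Prim @ Factor :: Expr
Atom @ Factor :: Expr
b @ Factor :: Expr
b @ Prim :: Expr
b @ Atom :: Expr
b @ b :: Expr
b @ b :: Term - Expr
b @ b :: Factor - Expr
b @ b :: Prim - Expr
b @ b :: Atom - Expr
b @ b :: b - Expr
b @ b :: b - Term - Expr
b @ b :: b - Factor - Expr
b @ b :: b - Prim - Expr
b @ b :: b - Atom - Expr
b @ b :: b - b - Expr
b @ b :: b - b - Term
b @ b :: b - b - Factor
b @ b :: b - b - Prim
b @ b :: b - b - Atom
b @ b :: b - b - b

[Expr [Term [Factor [Prim [Atom b]] @ [Factor [Prim [Atom b]]]]] :: [Expr [Term [Factor [Prim [Atom b]]]] - [Expr [Term [Factor [Prim [Atom b]]]] - [Expr [Term [Factor [Prim [Atom b]]]]]]]]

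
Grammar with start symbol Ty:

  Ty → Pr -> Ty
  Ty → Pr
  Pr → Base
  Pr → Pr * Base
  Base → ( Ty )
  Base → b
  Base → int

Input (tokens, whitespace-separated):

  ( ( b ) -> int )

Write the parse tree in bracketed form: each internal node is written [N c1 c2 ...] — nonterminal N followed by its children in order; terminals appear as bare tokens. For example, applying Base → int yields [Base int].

[Ty [Pr [Base ( [Ty [Pr [Base ( [Ty [Pr [Base b]]] )]] -> [Ty [Pr [Base int]]]] )]]]

Ty
Pr
Base
( Ty )
( Pr -> Ty )
( Base -> Ty )
( ( Ty ) -> Ty )
( ( Pr ) -> Ty )
( ( Base ) -> Ty )
( ( b ) -> Ty )
( ( b ) -> Pr )
( ( b ) -> Base )
( ( b ) -> int )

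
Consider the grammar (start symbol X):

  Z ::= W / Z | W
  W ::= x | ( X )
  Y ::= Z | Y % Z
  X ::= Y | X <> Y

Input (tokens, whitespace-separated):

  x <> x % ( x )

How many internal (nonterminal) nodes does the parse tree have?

[X [X [Y [Z [W x]]]] <> [Y [Y [Z [W x]]] % [Z [W ( [X [Y [Z [W x]]]] )]]]]

15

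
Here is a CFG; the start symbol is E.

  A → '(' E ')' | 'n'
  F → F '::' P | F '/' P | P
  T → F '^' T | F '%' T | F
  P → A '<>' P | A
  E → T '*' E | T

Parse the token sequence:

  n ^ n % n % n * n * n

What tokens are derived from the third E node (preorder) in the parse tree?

[E [T [F [P [A n]]] ^ [T [F [P [A n]]] % [T [F [P [A n]]] % [T [F [P [A n]]]]]]] * [E [T [F [P [A n]]]] * [E [T [F [P [A n]]]]]]]

n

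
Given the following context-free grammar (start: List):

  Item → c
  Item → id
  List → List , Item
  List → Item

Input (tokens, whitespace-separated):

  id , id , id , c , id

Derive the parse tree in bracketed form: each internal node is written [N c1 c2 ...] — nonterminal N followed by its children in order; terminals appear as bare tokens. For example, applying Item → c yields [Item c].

[List [List [List [List [List [Item id]] , [Item id]] , [Item id]] , [Item c]] , [Item id]]

List
List , Item
List , Item , Item
List , Item , Item , Item
List , Item , Item , Item , Item
Item , Item , Item , Item , Item
id , Item , Item , Item , Item
id , id , Item , Item , Item
id , id , id , Item , Item
id , id , id , c , Item
id , id , id , c , id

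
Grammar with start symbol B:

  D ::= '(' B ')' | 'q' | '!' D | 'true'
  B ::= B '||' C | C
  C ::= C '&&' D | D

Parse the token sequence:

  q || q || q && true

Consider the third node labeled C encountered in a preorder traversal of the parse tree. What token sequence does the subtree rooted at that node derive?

[B [B [B [C [D q]]] || [C [D q]]] || [C [C [D q]] && [D true]]]

q && true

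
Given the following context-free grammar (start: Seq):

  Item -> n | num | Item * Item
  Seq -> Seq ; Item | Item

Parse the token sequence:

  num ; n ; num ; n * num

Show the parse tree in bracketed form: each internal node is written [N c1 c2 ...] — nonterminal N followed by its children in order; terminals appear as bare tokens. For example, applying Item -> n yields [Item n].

Seq
Seq ; Item
Seq ; Item ; Item
Seq ; Item ; Item ; Item
Item ; Item ; Item ; Item
num ; Item ; Item ; Item
num ; n ; Item ; Item
num ; n ; num ; Item
num ; n ; num ; Item * Item
num ; n ; num ; n * Item
num ; n ; num ; n * num

[Seq [Seq [Seq [Seq [Item num]] ; [Item n]] ; [Item num]] ; [Item [Item n] * [Item num]]]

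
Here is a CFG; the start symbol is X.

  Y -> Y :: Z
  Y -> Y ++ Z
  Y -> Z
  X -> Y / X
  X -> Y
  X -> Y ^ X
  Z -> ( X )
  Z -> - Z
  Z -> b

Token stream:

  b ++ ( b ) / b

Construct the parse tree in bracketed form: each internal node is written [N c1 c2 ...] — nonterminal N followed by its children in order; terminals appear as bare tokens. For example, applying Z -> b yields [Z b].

[X [Y [Y [Z b]] ++ [Z ( [X [Y [Z b]]] )]] / [X [Y [Z b]]]]

X
Y / X
Y ++ Z / X
Z ++ Z / X
b ++ Z / X
b ++ ( X ) / X
b ++ ( Y ) / X
b ++ ( Z ) / X
b ++ ( b ) / X
b ++ ( b ) / Y
b ++ ( b ) / Z
b ++ ( b ) / b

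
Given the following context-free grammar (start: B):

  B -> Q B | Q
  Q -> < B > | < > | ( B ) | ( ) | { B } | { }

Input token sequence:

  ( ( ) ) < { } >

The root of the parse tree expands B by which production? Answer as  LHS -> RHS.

[B [Q ( [B [Q ( )]] )] [B [Q < [B [Q { }]] >]]]

B -> Q B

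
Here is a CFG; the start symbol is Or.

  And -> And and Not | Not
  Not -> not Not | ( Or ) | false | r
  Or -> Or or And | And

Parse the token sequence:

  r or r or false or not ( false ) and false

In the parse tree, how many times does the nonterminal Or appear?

[Or [Or [Or [Or [And [Not r]]] or [And [Not r]]] or [And [Not false]]] or [And [And [Not not [Not ( [Or [And [Not false]]] )]]] and [Not false]]]

5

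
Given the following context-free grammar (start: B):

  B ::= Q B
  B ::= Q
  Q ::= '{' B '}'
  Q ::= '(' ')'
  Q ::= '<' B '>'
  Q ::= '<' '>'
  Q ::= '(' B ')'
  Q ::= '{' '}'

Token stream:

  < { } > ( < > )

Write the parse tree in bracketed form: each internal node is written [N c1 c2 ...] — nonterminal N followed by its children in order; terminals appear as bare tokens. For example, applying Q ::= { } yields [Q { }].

[B [Q < [B [Q { }]] >] [B [Q ( [B [Q < >]] )]]]

B
Q B
< B > B
< Q > B
< { } > B
< { } > Q
< { } > ( B )
< { } > ( Q )
< { } > ( < > )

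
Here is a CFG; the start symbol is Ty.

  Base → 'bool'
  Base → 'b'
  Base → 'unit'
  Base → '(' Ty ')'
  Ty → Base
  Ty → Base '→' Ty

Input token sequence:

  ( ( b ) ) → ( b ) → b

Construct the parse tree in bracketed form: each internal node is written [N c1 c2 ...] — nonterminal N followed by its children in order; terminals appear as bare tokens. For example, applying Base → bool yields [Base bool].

Ty
Base → Ty
( Ty ) → Ty
( Base ) → Ty
( ( Ty ) ) → Ty
( ( Base ) ) → Ty
( ( b ) ) → Ty
( ( b ) ) → Base → Ty
( ( b ) ) → ( Ty ) → Ty
( ( b ) ) → ( Base ) → Ty
( ( b ) ) → ( b ) → Ty
( ( b ) ) → ( b ) → Base
( ( b ) ) → ( b ) → b

[Ty [Base ( [Ty [Base ( [Ty [Base b]] )]] )] → [Ty [Base ( [Ty [Base b]] )] → [Ty [Base b]]]]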